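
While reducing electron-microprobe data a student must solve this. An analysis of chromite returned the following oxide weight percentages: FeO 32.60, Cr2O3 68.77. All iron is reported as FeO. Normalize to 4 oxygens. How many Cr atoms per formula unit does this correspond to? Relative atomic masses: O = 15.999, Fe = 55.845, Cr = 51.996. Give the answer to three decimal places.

FeO (M=71.844): mol = 0.45376; Fe = 0.45376, O = 0.45376.
Cr2O3 (M=151.989): mol = 0.45247; Cr = 0.90494, O = 1.35741.
ΣO = 1.81117; factor = 4/ΣO = 2.20852.
Cr apfu = 0.90494 × 2.20852 = 1.999.

1.999 Cr apfu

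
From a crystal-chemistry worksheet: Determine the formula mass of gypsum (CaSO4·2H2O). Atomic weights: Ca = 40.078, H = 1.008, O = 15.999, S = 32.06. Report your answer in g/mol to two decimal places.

The formula mass is the sum 1*40.078 + 1*32.06 + 6*15.999 + 4*1.008.

172.16 g/mol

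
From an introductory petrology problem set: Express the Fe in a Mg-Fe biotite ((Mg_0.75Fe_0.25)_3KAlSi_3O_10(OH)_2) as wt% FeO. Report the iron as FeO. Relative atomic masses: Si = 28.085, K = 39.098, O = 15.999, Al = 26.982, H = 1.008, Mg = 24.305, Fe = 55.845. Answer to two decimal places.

Formula mass = 440.909 g/mol.
0.75 Fe → 0.7500 mol FeO per formula unit; M(FeO) = 71.844, so FeO mass = 53.883 g.
53.883/440.909 × 100 = 12.22 wt%.

12.22 wt%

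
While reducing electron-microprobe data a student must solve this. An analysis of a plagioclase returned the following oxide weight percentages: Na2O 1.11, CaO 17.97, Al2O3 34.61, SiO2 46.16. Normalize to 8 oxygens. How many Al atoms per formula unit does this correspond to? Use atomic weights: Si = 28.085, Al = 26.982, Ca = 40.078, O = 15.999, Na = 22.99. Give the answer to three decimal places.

1.877 Al apfu

Na2O: 1.11/61.979 = 0.01791 mol → 0.03582 mol Na, 0.01791 mol O.
CaO: 17.97/56.077 = 0.32045 mol → 0.32045 mol Ca, 0.32045 mol O.
Al2O3: 34.61/101.961 = 0.33944 mol → 0.67888 mol Al, 1.01832 mol O.
SiO2: 46.16/60.083 = 0.76827 mol → 0.76827 mol Si, 1.53654 mol O.
Total oxygen = 2.89322 mol. Normalization factor = 8/2.89322 = 2.76509.
Al per 8 O = 0.67888 × 2.76509 = 1.877.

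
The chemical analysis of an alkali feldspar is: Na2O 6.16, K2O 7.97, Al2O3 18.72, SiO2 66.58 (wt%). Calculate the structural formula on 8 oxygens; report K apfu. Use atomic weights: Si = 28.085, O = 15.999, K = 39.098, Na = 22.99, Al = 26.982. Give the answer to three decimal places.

6.16 wt% Na2O ÷ 61.979 g/mol = 0.09939 mol, giving 0.19878 Na and 0.09939 O.
7.97 wt% K2O ÷ 94.195 g/mol = 0.08461 mol, giving 0.16922 K and 0.08461 O.
18.72 wt% Al2O3 ÷ 101.961 g/mol = 0.18360 mol, giving 0.36720 Al and 0.55080 O.
66.58 wt% SiO2 ÷ 60.083 g/mol = 1.10813 mol, giving 1.10813 Si and 2.21626 O.
Oxygen sums to 2.95106; scaling by 8/2.95106 = 2.71089 puts the formula on 8 O.
K: 0.16922 × 2.71089 = 0.459 atoms per formula unit.

0.459 K apfu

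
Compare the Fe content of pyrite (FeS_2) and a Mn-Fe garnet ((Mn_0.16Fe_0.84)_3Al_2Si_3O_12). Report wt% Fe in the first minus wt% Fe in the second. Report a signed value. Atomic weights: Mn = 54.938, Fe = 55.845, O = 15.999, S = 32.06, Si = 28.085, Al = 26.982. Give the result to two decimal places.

M(FeS_2) = 119.965 g/mol, so wt% Fe = 55.845/119.965 × 100 = 46.55%.
M((Mn_0.16Fe_0.84)_3Al_2Si_3O_12) = 497.307 g/mol, so wt% Fe = 140.729/497.307 × 100 = 28.30%.
46.55 − 28.30 = 18.25 pp.

18.25 percentage points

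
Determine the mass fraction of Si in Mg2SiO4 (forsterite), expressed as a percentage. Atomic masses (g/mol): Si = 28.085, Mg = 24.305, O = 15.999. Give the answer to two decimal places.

M(Mg2SiO4) = 140.691 g/mol.
Si contributes 1 × 28.085 = 28.085 g per mole.
28.085/140.691 = 0.1996 → 19.96%.

19.96 wt%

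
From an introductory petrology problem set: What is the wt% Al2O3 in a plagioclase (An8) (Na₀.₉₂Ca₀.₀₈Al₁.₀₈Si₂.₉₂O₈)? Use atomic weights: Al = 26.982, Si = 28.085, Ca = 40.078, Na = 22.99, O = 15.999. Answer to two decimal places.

Molar mass of Na₀.₉₂Ca₀.₀₈Al₁.₀₈Si₂.₉₂O₈ = 0.92*22.99 + 0.08*40.078 + 1.08*26.982 + 2.92*28.085 + 8*15.999 = 263.498 g/mol.
Each formula unit contains 1.08 Al, equivalent to 1.08/2 = 0.5400 mol Al2O3.
M(Al2O3) = 2×26.982 + 3×15.999 = 101.961 g/mol.
Mass of Al2O3 per formula unit = 0.5400 × 101.961 = 55.059 g.
Al2O3 wt% = 55.059 / 263.498 × 100 = 20.90%.

20.90 wt%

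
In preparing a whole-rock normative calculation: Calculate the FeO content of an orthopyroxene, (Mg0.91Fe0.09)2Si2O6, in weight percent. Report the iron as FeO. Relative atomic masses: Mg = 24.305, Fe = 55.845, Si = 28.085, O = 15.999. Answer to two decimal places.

6.26 wt%

M((Mg0.91Fe0.09)2Si2O6) = 206.451 g/mol; M(FeO) = 71.844 g/mol.
Moles FeO per formula unit = 0.18 Fe ÷ 1 = 0.1800.
FeO fraction = (0.1800 × 71.844) / 206.451 = 12.932/206.451 = 0.0626.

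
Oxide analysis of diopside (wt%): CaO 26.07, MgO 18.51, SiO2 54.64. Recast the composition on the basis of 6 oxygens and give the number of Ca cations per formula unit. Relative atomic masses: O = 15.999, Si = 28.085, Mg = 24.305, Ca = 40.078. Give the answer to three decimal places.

26.07 wt% CaO ÷ 56.077 g/mol = 0.46490 mol, giving 0.46490 Ca and 0.46490 O.
18.51 wt% MgO ÷ 40.304 g/mol = 0.45926 mol, giving 0.45926 Mg and 0.45926 O.
54.64 wt% SiO2 ÷ 60.083 g/mol = 0.90941 mol, giving 0.90941 Si and 1.81882 O.
Oxygen sums to 2.74298; scaling by 6/2.74298 = 2.18740 puts the formula on 6 O.
Ca: 0.46490 × 2.18740 = 1.017 atoms per formula unit.

1.017 Ca apfu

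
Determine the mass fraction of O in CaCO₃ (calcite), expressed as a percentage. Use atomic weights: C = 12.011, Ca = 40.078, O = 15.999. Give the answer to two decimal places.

47.96 mass %

M(CaCO₃) = 100.086 g/mol.
O contributes 3 × 15.999 = 47.997 g per mole.
47.997/100.086 = 0.4796 → 47.96%.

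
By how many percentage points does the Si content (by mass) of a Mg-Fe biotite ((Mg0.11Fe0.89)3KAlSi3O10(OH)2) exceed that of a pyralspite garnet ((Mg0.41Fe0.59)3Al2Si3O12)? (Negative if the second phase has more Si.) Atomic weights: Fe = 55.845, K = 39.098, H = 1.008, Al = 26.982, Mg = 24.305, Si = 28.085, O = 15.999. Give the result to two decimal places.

M((Mg0.11Fe0.89)3KAlSi3O10(OH)2) = 501.466 g/mol, so wt% Si = 84.255/501.466 × 100 = 16.80%.
M((Mg0.41Fe0.59)3Al2Si3O12) = 458.948 g/mol, so wt% Si = 84.255/458.948 × 100 = 18.36%.
16.80 − 18.36 = -1.56 pp.

-1.56 percentage points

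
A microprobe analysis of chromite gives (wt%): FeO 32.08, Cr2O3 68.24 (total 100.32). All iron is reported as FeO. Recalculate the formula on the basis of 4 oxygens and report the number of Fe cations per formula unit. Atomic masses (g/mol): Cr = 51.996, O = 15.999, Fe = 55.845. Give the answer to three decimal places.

0.996 Fe apfu

FeO (M=71.844): mol = 0.44652; Fe = 0.44652, O = 0.44652.
Cr2O3 (M=151.989): mol = 0.44898; Cr = 0.89796, O = 1.34694.
ΣO = 1.79346; factor = 4/ΣO = 2.23033.
Fe apfu = 0.44652 × 2.23033 = 0.996.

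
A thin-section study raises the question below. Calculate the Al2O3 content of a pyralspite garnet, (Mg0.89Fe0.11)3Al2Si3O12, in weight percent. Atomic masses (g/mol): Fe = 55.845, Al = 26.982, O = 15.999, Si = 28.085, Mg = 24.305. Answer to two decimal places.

Formula mass = 413.530 g/mol.
2 Al → 1.0000 mol Al2O3 per formula unit; M(Al2O3) = 101.961, so Al2O3 mass = 101.961 g.
101.961/413.530 × 100 = 24.66 wt%.

24.66 wt%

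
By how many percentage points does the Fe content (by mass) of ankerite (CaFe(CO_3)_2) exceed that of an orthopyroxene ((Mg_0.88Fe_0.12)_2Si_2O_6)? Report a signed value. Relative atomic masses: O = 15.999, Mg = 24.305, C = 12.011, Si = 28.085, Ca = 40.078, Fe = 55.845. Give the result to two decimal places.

19.43 percentage points

M(CaFe(CO_3)_2) = 215.939 g/mol, so wt% Fe = 55.845/215.939 × 100 = 25.86%.
M((Mg_0.88Fe_0.12)_2Si_2O_6) = 208.344 g/mol, so wt% Fe = 13.403/208.344 × 100 = 6.43%.
25.86 − 6.43 = 19.43 pp.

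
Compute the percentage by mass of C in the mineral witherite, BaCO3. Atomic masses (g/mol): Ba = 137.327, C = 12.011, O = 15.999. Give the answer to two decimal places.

Formula mass = 1×137.327 + 1×12.011 + 3×15.999 = 197.335 g/mol, of which 12.011 g is C.
So C makes up 12.011/197.335 = 0.0609 of the mass, i.e. 6.09%.

6.09 wt%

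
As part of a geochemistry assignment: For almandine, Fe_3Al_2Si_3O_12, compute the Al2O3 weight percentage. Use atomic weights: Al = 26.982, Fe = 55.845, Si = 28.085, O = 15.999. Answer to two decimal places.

Formula mass = 497.742 g/mol.
2 Al → 1.0000 mol Al2O3 per formula unit; M(Al2O3) = 101.961, so Al2O3 mass = 101.961 g.
101.961/497.742 × 100 = 20.48 wt%.

20.48 wt%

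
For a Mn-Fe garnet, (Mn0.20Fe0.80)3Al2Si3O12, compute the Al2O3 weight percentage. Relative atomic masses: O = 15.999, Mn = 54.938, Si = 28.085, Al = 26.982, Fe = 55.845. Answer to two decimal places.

20.51 wt%

Formula mass = 497.198 g/mol.
2 Al → 1.0000 mol Al2O3 per formula unit; M(Al2O3) = 101.961, so Al2O3 mass = 101.961 g.
101.961/497.198 × 100 = 20.51 wt%.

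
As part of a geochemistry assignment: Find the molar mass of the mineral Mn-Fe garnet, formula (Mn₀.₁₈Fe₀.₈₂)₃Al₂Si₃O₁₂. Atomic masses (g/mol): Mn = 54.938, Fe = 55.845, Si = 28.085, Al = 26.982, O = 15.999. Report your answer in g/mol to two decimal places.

Mn: 0.54 × 54.938 = 29.6665
Fe: 2.46 × 55.845 = 137.3787
Al: 2 × 26.982 = 53.9640
Si: 3 × 28.085 = 84.2550
O: 12 × 15.999 = 191.9880
Summing the contributions gives the formula mass.

497.25 g/mol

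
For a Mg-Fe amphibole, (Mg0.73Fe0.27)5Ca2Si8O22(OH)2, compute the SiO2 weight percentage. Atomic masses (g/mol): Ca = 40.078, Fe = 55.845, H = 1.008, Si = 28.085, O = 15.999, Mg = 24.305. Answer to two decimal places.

Formula mass = 854.932 g/mol.
8 Si → 8.0000 mol SiO2 per formula unit; M(SiO2) = 60.083, so SiO2 mass = 480.664 g.
480.664/854.932 × 100 = 56.22 wt%.

56.22 wt%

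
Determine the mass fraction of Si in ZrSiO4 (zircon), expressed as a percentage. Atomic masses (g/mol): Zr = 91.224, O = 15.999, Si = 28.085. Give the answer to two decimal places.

M(ZrSiO4) = 183.305 g/mol.
Si contributes 1 × 28.085 = 28.085 g per mole.
28.085/183.305 = 0.1532 → 15.32%.

15.32 wt%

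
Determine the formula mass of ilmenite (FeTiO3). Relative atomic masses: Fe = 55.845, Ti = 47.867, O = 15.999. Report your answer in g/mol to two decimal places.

The formula mass is the sum 1×55.845 + 1×47.867 + 3×15.999.

151.71 g/mol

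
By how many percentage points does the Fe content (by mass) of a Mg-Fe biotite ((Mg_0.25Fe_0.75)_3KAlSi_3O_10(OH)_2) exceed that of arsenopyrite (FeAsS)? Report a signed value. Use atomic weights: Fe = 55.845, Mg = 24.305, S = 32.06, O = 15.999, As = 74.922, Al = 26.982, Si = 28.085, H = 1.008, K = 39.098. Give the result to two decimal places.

First mineral: 125.651 g Fe in 488.219 g formula = 25.74 wt% Fe.
Second mineral: 55.845 g Fe in 162.827 g formula = 34.30 wt% Fe.
25.74% − 34.30% gives a difference of -8.56 percentage points.

-8.56 percentage points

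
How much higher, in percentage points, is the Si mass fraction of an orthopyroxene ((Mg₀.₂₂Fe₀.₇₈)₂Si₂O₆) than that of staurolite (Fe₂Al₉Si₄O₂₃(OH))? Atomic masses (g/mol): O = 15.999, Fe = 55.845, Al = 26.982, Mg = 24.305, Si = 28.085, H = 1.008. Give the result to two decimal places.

9.28 percentage points

First mineral: 56.170 g Si in 249.976 g formula = 22.47 wt% Si.
Second mineral: 112.340 g Si in 851.852 g formula = 13.19 wt% Si.
22.47% − 13.19% gives a difference of 9.28 percentage points.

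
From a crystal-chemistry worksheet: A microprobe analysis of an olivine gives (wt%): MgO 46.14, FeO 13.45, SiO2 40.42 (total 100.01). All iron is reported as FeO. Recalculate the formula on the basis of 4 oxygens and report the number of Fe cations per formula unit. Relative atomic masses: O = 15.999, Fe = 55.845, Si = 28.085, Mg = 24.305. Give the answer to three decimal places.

46.14 wt% MgO ÷ 40.304 g/mol = 1.14480 mol, giving 1.14480 Mg and 1.14480 O.
13.45 wt% FeO ÷ 71.844 g/mol = 0.18721 mol, giving 0.18721 Fe and 0.18721 O.
40.42 wt% SiO2 ÷ 60.083 g/mol = 0.67274 mol, giving 0.67274 Si and 1.34548 O.
Oxygen sums to 2.67749; scaling by 4/2.67749 = 1.49394 puts the formula on 4 O.
Fe: 0.18721 × 1.49394 = 0.280 atoms per formula unit.

0.280 Fe apfu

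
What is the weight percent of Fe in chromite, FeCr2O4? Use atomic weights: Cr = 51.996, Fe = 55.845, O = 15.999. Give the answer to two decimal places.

24.95 wt%

Molar mass of FeCr2O4: 1*55.845 + 2*51.996 + 4*15.999 = 223.833 g/mol.
Mass of Fe per formula unit: 1 × 55.845 = 55.845 g.
Weight fraction Fe = 55.845 / 223.833 = 0.2495.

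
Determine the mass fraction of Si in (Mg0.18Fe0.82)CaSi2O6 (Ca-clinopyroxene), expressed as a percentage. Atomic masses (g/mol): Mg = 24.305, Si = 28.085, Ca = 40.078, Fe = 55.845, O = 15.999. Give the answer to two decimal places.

23.17 wt%

M((Mg0.18Fe0.82)CaSi2O6) = 242.410 g/mol.
Si contributes 2 × 28.085 = 56.170 g per mole.
56.170/242.410 = 0.2317 → 23.17%.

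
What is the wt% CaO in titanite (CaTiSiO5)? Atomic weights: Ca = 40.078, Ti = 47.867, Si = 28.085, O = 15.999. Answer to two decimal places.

Molar mass of CaTiSiO5 = 1·40.078 + 1·47.867 + 1·28.085 + 5·15.999 = 196.025 g/mol.
Each formula unit contains 1 Ca, equivalent to 1/1 = 1.0000 mol CaO.
M(CaO) = 1×40.078 + 1×15.999 = 56.077 g/mol.
Mass of CaO per formula unit = 1.0000 × 56.077 = 56.077 g.
CaO wt% = 56.077 / 196.025 × 100 = 28.61%.

28.61 wt%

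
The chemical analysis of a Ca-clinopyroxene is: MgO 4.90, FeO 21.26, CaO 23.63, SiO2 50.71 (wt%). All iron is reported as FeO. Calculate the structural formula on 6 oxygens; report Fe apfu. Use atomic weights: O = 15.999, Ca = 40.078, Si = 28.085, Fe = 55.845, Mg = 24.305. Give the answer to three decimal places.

MgO (M=40.304): mol = 0.12158; Mg = 0.12158, O = 0.12158.
FeO (M=71.844): mol = 0.29592; Fe = 0.29592, O = 0.29592.
CaO (M=56.077): mol = 0.42138; Ca = 0.42138, O = 0.42138.
SiO2 (M=60.083): mol = 0.84400; Si = 0.84400, O = 1.68800.
ΣO = 2.52688; factor = 6/ΣO = 2.37447.
Fe apfu = 0.29592 × 2.37447 = 0.703.

0.703 Fe apfu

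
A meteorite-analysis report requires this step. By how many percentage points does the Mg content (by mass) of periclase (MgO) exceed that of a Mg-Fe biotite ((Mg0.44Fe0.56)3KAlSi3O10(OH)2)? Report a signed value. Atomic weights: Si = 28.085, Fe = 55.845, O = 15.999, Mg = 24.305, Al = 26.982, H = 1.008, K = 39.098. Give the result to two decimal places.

53.48 percentage points

First mineral: 24.305 g Mg in 40.304 g formula = 60.30 wt% Mg.
Second mineral: 32.083 g Mg in 470.241 g formula = 6.82 wt% Mg.
60.30% − 6.82% gives a difference of 53.48 percentage points.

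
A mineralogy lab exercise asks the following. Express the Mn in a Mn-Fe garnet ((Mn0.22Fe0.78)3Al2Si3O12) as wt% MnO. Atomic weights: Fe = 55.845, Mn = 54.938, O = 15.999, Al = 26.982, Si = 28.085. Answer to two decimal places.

9.42 wt%

M((Mn0.22Fe0.78)3Al2Si3O12) = 497.143 g/mol; M(MnO) = 70.937 g/mol.
Moles MnO per formula unit = 0.66 Mn ÷ 1 = 0.6600.
MnO fraction = (0.6600 × 70.937) / 497.143 = 46.818/497.143 = 0.0942.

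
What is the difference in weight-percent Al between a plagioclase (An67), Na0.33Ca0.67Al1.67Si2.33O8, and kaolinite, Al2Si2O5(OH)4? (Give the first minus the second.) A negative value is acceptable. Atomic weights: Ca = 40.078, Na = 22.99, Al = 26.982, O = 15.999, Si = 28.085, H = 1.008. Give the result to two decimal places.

First mineral: 45.060 g Al in 272.929 g formula = 16.51 wt% Al.
Second mineral: 53.964 g Al in 258.157 g formula = 20.90 wt% Al.
16.51% − 20.90% gives a difference of -4.39 percentage points.

-4.39 percentage points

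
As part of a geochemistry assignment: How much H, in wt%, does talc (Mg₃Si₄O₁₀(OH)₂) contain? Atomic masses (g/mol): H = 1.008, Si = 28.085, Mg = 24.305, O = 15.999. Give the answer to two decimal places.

0.53 wt%

Formula mass = 3·24.305 + 4·28.085 + 12·15.999 + 2·1.008 = 379.259 g/mol, of which 2.016 g is H.
So H makes up 2.016/379.259 = 0.0053 of the mass, i.e. 0.53%.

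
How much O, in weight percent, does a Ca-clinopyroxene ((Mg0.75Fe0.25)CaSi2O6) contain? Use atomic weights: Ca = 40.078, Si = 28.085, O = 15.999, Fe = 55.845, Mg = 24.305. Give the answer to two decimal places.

42.77 weight percent

Molar mass of (Mg0.75Fe0.25)CaSi2O6: 0.75*24.305 + 0.25*55.845 + 1*40.078 + 2*28.085 + 6*15.999 = 224.432 g/mol.
Mass of O per formula unit: 6 × 15.999 = 95.994 g.
Weight fraction O = 95.994 / 224.432 = 0.4277.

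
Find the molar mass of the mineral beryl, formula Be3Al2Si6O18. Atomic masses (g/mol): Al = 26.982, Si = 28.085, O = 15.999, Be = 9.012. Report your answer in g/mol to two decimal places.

The formula mass is the sum 3·9.012 + 2·26.982 + 6·28.085 + 18·15.999.

537.49 g/mol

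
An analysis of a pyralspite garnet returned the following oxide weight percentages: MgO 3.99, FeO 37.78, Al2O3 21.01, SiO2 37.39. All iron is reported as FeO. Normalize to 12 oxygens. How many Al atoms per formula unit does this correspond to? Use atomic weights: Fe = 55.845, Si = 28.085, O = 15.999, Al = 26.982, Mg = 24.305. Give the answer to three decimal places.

1.988 Al apfu

3.99 wt% MgO ÷ 40.304 g/mol = 0.09900 mol, giving 0.09900 Mg and 0.09900 O.
37.78 wt% FeO ÷ 71.844 g/mol = 0.52586 mol, giving 0.52586 Fe and 0.52586 O.
21.01 wt% Al2O3 ÷ 101.961 g/mol = 0.20606 mol, giving 0.41212 Al and 0.61818 O.
37.39 wt% SiO2 ÷ 60.083 g/mol = 0.62231 mol, giving 0.62231 Si and 1.24462 O.
Oxygen sums to 2.48766; scaling by 12/2.48766 = 4.82381 puts the formula on 12 O.
Al: 0.41212 × 4.82381 = 1.988 atoms per formula unit.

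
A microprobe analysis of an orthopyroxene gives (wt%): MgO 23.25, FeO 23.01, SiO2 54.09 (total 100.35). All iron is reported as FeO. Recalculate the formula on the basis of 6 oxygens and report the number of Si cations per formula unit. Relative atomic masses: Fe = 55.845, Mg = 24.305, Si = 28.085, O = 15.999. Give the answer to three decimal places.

2.002 Si apfu

MgO (M=40.304): mol = 0.57687; Mg = 0.57687, O = 0.57687.
FeO (M=71.844): mol = 0.32028; Fe = 0.32028, O = 0.32028.
SiO2 (M=60.083): mol = 0.90025; Si = 0.90025, O = 1.80050.
ΣO = 2.69765; factor = 6/ΣO = 2.22416.
Si apfu = 0.90025 × 2.22416 = 2.002.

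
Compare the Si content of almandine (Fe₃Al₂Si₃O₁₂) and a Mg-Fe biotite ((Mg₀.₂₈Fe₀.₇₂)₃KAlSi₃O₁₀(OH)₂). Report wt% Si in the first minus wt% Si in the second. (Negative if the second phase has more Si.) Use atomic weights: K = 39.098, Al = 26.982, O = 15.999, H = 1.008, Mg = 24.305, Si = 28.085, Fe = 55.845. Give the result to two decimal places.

Si in Fe₃Al₂Si₃O₁₂: molar mass 497.742 g/mol; 3×28.085 = 84.255 g → 16.93 wt%.
Si in (Mg₀.₂₈Fe₀.₇₂)₃KAlSi₃O₁₀(OH)₂: molar mass 485.380 g/mol; 3×28.085 = 84.255 g → 17.36 wt%.
Difference = 16.93 − 17.36 = -0.43 percentage points.

-0.43 percentage points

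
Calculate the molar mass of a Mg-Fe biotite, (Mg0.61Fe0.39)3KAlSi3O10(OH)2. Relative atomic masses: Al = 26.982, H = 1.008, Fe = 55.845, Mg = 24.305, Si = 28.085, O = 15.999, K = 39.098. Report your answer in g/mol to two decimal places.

454.16 g/mol

The formula mass is the sum 1.83(24.305) + 1.17(55.845) + 1(39.098) + 1(26.982) + 3(28.085) + 12(15.999) + 2(1.008).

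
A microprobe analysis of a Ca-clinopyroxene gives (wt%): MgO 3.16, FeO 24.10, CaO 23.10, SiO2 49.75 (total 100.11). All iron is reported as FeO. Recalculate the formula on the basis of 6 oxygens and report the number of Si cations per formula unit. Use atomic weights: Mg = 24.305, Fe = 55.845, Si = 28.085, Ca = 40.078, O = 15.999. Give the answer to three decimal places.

2.002 Si apfu

3.16 wt% MgO ÷ 40.304 g/mol = 0.07840 mol, giving 0.07840 Mg and 0.07840 O.
24.10 wt% FeO ÷ 71.844 g/mol = 0.33545 mol, giving 0.33545 Fe and 0.33545 O.
23.10 wt% CaO ÷ 56.077 g/mol = 0.41193 mol, giving 0.41193 Ca and 0.41193 O.
49.75 wt% SiO2 ÷ 60.083 g/mol = 0.82802 mol, giving 0.82802 Si and 1.65604 O.
Oxygen sums to 2.48182; scaling by 6/2.48182 = 2.41758 puts the formula on 6 O.
Si: 0.82802 × 2.41758 = 2.002 atoms per formula unit.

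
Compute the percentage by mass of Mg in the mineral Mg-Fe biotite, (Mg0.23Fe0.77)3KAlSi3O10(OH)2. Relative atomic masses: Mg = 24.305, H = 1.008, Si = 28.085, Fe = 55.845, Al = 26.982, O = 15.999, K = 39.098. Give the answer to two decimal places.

Molar mass of (Mg0.23Fe0.77)3KAlSi3O10(OH)2: 0.69*24.305 + 2.31*55.845 + 1*39.098 + 1*26.982 + 3*28.085 + 12*15.999 + 2*1.008 = 490.111 g/mol.
Mass of Mg per formula unit: 0.69 × 24.305 = 16.770 g.
Weight fraction Mg = 16.770 / 490.111 = 0.0342.

3.42 mass %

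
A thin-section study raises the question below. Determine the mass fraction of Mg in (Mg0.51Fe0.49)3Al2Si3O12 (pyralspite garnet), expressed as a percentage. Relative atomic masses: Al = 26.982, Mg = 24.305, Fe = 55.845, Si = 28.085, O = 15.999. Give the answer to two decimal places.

Formula mass = 1.53·24.305 + 1.47·55.845 + 2·26.982 + 3·28.085 + 12·15.999 = 449.486 g/mol, of which 37.187 g is Mg.
So Mg makes up 37.187/449.486 = 0.0827 of the mass, i.e. 8.27%.

8.27 wt%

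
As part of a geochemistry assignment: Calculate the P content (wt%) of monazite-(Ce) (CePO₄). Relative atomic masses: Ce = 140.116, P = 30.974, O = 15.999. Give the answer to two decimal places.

13.18 wt%

Molar mass of CePO₄: 1×140.116 + 1×30.974 + 4×15.999 = 235.086 g/mol.
Mass of P per formula unit: 1 × 30.974 = 30.974 g.
Weight fraction P = 30.974 / 235.086 = 0.1318.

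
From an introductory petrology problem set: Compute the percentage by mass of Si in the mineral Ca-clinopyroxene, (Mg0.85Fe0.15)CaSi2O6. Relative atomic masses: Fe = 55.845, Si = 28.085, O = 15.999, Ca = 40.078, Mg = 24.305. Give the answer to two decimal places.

Molar mass of (Mg0.85Fe0.15)CaSi2O6: 0.85×24.305 + 0.15×55.845 + 1×40.078 + 2×28.085 + 6×15.999 = 221.278 g/mol.
Mass of Si per formula unit: 2 × 28.085 = 56.170 g.
Weight fraction Si = 56.170 / 221.278 = 0.2538.

25.38 mass %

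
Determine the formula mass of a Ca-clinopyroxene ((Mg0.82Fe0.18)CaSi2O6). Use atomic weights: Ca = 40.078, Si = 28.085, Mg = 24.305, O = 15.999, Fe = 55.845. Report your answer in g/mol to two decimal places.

222.22 g/mol

Mg: 0.82 × 24.305 = 19.9301
Fe: 0.18 × 55.845 = 10.0521
Ca: 1 × 40.078 = 40.0780
Si: 2 × 28.085 = 56.1700
O: 6 × 15.999 = 95.9940
Summing the contributions gives the formula mass.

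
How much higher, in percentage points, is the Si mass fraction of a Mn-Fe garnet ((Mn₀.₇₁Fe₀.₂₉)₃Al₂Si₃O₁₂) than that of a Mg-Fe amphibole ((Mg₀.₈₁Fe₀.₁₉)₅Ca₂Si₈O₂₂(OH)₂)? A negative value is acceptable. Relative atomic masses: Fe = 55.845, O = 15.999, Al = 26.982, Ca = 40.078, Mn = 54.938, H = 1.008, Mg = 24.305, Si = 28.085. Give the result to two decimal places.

-9.68 percentage points

First mineral: 84.255 g Si in 495.810 g formula = 16.99 wt% Si.
Second mineral: 224.680 g Si in 842.316 g formula = 26.67 wt% Si.
16.99% − 26.67% gives a difference of -9.68 percentage points.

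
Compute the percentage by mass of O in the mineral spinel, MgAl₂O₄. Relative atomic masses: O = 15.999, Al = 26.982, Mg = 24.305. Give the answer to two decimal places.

44.98 weight percent

Molar mass of MgAl₂O₄: 1·24.305 + 2·26.982 + 4·15.999 = 142.265 g/mol.
Mass of O per formula unit: 4 × 15.999 = 63.996 g.
Weight fraction O = 63.996 / 142.265 = 0.4498.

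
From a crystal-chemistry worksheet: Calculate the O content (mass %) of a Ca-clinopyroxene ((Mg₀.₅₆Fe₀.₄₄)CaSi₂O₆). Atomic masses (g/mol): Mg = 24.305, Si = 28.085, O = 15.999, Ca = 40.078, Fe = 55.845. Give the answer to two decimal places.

41.66 mass %

Molar mass of (Mg₀.₅₆Fe₀.₄₄)CaSi₂O₆: 0.56×24.305 + 0.44×55.845 + 1×40.078 + 2×28.085 + 6×15.999 = 230.425 g/mol.
Mass of O per formula unit: 6 × 15.999 = 95.994 g.
Weight fraction O = 95.994 / 230.425 = 0.4166.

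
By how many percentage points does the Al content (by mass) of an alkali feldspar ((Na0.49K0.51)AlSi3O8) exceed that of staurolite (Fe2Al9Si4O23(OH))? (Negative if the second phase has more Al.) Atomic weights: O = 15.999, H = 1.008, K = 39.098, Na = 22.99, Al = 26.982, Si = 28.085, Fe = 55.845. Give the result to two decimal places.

First mineral: 26.982 g Al in 270.434 g formula = 9.98 wt% Al.
Second mineral: 242.838 g Al in 851.852 g formula = 28.51 wt% Al.
9.98% − 28.51% gives a difference of -18.53 percentage points.

-18.53 percentage points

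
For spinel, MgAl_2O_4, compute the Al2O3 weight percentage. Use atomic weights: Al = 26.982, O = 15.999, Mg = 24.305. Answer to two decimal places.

M(MgAl_2O_4) = 142.265 g/mol; M(Al2O3) = 101.961 g/mol.
Moles Al2O3 per formula unit = 2 Al ÷ 2 = 1.0000.
Al2O3 fraction = (1.0000 × 101.961) / 142.265 = 101.961/142.265 = 0.7167.

71.67 wt%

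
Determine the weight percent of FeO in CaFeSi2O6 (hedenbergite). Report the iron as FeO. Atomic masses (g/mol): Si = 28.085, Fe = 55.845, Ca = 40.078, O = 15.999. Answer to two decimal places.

Molar mass of CaFeSi2O6 = 1*40.078 + 1*55.845 + 2*28.085 + 6*15.999 = 248.087 g/mol.
Each formula unit contains 1 Fe, equivalent to 1/1 = 1.0000 mol FeO.
M(FeO) = 1×55.845 + 1×15.999 = 71.844 g/mol.
Mass of FeO per formula unit = 1.0000 × 71.844 = 71.844 g.
FeO wt% = 71.844 / 248.087 × 100 = 28.96%.

28.96 wt%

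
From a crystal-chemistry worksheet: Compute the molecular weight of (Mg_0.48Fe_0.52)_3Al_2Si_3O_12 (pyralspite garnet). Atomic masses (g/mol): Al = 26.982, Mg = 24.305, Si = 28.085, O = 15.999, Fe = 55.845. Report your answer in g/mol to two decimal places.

452.32 g/mol

Mg: 1.44 × 24.305 = 34.9992
Fe: 1.56 × 55.845 = 87.1182
Al: 2 × 26.982 = 53.9640
Si: 3 × 28.085 = 84.2550
O: 12 × 15.999 = 191.9880
Summing the contributions gives the formula mass.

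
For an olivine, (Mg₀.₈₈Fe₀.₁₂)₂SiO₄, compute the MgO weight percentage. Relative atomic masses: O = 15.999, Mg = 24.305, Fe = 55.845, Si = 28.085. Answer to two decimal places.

M((Mg₀.₈₈Fe₀.₁₂)₂SiO₄) = 148.261 g/mol; M(MgO) = 40.304 g/mol.
Moles MgO per formula unit = 1.76 Mg ÷ 1 = 1.7600.
MgO fraction = (1.7600 × 40.304) / 148.261 = 70.935/148.261 = 0.4784.

47.84 wt%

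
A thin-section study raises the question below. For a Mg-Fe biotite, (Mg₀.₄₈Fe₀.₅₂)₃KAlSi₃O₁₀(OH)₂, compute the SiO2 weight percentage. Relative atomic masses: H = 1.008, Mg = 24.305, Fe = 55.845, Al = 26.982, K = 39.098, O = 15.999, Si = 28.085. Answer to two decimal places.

Molar mass of (Mg₀.₄₈Fe₀.₅₂)₃KAlSi₃O₁₀(OH)₂ = 1.44·24.305 + 1.56·55.845 + 1·39.098 + 1·26.982 + 3·28.085 + 12·15.999 + 2·1.008 = 466.456 g/mol.
Each formula unit contains 3 Si, equivalent to 3/1 = 3.0000 mol SiO2.
M(SiO2) = 1×28.085 + 2×15.999 = 60.083 g/mol.
Mass of SiO2 per formula unit = 3.0000 × 60.083 = 180.249 g.
SiO2 wt% = 180.249 / 466.456 × 100 = 38.64%.

38.64 wt%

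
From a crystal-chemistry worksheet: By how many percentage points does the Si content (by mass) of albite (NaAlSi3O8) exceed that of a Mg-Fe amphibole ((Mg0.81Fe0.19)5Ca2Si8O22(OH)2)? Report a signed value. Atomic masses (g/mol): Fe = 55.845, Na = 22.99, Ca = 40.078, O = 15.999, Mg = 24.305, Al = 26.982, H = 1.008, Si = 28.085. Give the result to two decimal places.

First mineral: 84.255 g Si in 262.219 g formula = 32.13 wt% Si.
Second mineral: 224.680 g Si in 842.316 g formula = 26.67 wt% Si.
32.13% − 26.67% gives a difference of 5.46 percentage points.

5.46 percentage points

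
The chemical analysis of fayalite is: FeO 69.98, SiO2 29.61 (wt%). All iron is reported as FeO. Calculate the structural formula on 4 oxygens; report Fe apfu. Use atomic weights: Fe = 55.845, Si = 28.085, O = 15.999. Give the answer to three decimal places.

1.988 Fe apfu

FeO (M=71.844): mol = 0.97405; Fe = 0.97405, O = 0.97405.
SiO2 (M=60.083): mol = 0.49282; Si = 0.49282, O = 0.98564.
ΣO = 1.95969; factor = 4/ΣO = 2.04114.
Fe apfu = 0.97405 × 2.04114 = 1.988.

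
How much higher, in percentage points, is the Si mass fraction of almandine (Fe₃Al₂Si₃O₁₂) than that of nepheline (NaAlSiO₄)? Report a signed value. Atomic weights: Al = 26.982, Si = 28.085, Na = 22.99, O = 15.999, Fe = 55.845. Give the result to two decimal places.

First mineral: 84.255 g Si in 497.742 g formula = 16.93 wt% Si.
Second mineral: 28.085 g Si in 142.053 g formula = 19.77 wt% Si.
16.93% − 19.77% gives a difference of -2.84 percentage points.

-2.84 percentage points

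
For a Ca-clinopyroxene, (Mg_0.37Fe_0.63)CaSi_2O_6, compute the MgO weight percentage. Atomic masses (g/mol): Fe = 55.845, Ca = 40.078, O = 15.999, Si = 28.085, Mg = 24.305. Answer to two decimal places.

M((Mg_0.37Fe_0.63)CaSi_2O_6) = 236.417 g/mol; M(MgO) = 40.304 g/mol.
Moles MgO per formula unit = 0.37 Mg ÷ 1 = 0.3700.
MgO fraction = (0.3700 × 40.304) / 236.417 = 14.912/236.417 = 0.0631.

6.31 wt%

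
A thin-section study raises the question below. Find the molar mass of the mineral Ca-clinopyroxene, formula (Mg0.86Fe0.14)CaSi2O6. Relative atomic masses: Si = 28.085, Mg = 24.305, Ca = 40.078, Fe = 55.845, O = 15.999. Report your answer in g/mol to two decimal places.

220.96 g/mol

The formula mass is the sum 0.86×24.305 + 0.14×55.845 + 1×40.078 + 2×28.085 + 6×15.999.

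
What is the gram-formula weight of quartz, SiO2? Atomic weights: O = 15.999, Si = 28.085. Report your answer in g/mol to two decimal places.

60.08 g/mol

M = 1*28.085 + 2*15.999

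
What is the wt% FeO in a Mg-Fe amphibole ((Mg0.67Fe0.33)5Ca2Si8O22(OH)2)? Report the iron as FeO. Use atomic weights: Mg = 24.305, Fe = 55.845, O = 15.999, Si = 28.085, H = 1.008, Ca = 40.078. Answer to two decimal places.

Formula mass = 864.394 g/mol.
1.65 Fe → 1.6500 mol FeO per formula unit; M(FeO) = 71.844, so FeO mass = 118.543 g.
118.543/864.394 × 100 = 13.71 wt%.

13.71 wt%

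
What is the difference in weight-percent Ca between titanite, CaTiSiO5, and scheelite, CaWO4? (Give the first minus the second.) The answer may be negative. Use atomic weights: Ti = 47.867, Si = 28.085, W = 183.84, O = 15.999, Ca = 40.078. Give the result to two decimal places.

6.53 percentage points

M(CaTiSiO5) = 196.025 g/mol, so wt% Ca = 40.078/196.025 × 100 = 20.45%.
M(CaWO4) = 287.914 g/mol, so wt% Ca = 40.078/287.914 × 100 = 13.92%.
20.45 − 13.92 = 6.53 pp.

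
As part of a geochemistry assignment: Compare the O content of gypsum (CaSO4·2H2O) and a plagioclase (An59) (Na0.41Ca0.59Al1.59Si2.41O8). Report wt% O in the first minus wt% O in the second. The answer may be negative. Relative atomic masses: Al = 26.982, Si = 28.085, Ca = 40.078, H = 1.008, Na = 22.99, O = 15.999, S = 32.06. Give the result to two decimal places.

First mineral: 95.994 g O in 172.164 g formula = 55.76 wt% O.
Second mineral: 127.992 g O in 271.650 g formula = 47.12 wt% O.
55.76% − 47.12% gives a difference of 8.64 percentage points.

8.64 percentage points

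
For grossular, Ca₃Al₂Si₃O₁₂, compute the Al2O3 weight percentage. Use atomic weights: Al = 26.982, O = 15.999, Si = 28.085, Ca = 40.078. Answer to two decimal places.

22.64 wt%

Molar mass of Ca₃Al₂Si₃O₁₂ = 3×40.078 + 2×26.982 + 3×28.085 + 12×15.999 = 450.441 g/mol.
Each formula unit contains 2 Al, equivalent to 2/2 = 1.0000 mol Al2O3.
M(Al2O3) = 2×26.982 + 3×15.999 = 101.961 g/mol.
Mass of Al2O3 per formula unit = 1.0000 × 101.961 = 101.961 g.
Al2O3 wt% = 101.961 / 450.441 × 100 = 22.64%.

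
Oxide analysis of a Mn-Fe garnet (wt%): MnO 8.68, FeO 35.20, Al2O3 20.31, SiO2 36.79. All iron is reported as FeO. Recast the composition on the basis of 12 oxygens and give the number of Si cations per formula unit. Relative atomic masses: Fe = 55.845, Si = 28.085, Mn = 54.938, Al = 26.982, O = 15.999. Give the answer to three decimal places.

8.68 wt% MnO ÷ 70.937 g/mol = 0.12236 mol, giving 0.12236 Mn and 0.12236 O.
35.20 wt% FeO ÷ 71.844 g/mol = 0.48995 mol, giving 0.48995 Fe and 0.48995 O.
20.31 wt% Al2O3 ÷ 101.961 g/mol = 0.19919 mol, giving 0.39838 Al and 0.59757 O.
36.79 wt% SiO2 ÷ 60.083 g/mol = 0.61232 mol, giving 0.61232 Si and 1.22464 O.
Oxygen sums to 2.43452; scaling by 12/2.43452 = 4.92910 puts the formula on 12 O.
Si: 0.61232 × 4.92910 = 3.018 atoms per formula unit.

3.018 Si apfu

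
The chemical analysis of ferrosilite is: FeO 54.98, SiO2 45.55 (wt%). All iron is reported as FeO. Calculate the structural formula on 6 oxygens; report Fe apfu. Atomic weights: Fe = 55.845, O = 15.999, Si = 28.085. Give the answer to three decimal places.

54.98 wt% FeO ÷ 71.844 g/mol = 0.76527 mol, giving 0.76527 Fe and 0.76527 O.
45.55 wt% SiO2 ÷ 60.083 g/mol = 0.75812 mol, giving 0.75812 Si and 1.51624 O.
Oxygen sums to 2.28151; scaling by 6/2.28151 = 2.62984 puts the formula on 6 O.
Fe: 0.76527 × 2.62984 = 2.013 atoms per formula unit.

2.013 Fe apfu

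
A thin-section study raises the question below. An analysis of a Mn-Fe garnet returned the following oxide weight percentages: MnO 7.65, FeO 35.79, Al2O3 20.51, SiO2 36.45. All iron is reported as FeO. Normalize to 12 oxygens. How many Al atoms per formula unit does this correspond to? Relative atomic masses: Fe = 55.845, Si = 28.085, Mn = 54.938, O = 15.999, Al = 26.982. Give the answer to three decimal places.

1.993 Al apfu

7.65 wt% MnO ÷ 70.937 g/mol = 0.10784 mol, giving 0.10784 Mn and 0.10784 O.
35.79 wt% FeO ÷ 71.844 g/mol = 0.49816 mol, giving 0.49816 Fe and 0.49816 O.
20.51 wt% Al2O3 ÷ 101.961 g/mol = 0.20116 mol, giving 0.40232 Al and 0.60348 O.
36.45 wt% SiO2 ÷ 60.083 g/mol = 0.60666 mol, giving 0.60666 Si and 1.21332 O.
Oxygen sums to 2.42280; scaling by 12/2.42280 = 4.95295 puts the formula on 12 O.
Al: 0.40232 × 4.95295 = 1.993 atoms per formula unit.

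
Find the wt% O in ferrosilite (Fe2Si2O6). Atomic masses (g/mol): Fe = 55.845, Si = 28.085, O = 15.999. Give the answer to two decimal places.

36.38 weight percent

Formula mass = 2×55.845 + 2×28.085 + 6×15.999 = 263.854 g/mol, of which 95.994 g is O.
So O makes up 95.994/263.854 = 0.3638 of the mass, i.e. 36.38%.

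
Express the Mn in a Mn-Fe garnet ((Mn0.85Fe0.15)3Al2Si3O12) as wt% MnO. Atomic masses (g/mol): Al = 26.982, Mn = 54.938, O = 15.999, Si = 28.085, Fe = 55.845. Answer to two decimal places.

Formula mass = 495.429 g/mol.
2.55 Mn → 2.5500 mol MnO per formula unit; M(MnO) = 70.937, so MnO mass = 180.889 g.
180.889/495.429 × 100 = 36.51 wt%.

36.51 wt%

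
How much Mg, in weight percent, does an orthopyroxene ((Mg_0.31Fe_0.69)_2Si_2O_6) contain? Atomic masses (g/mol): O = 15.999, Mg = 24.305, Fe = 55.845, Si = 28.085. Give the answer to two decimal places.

6.17 weight percent

Formula mass = 0.62×24.305 + 1.38×55.845 + 2×28.085 + 6×15.999 = 244.299 g/mol, of which 15.069 g is Mg.
So Mg makes up 15.069/244.299 = 0.0617 of the mass, i.e. 6.17%.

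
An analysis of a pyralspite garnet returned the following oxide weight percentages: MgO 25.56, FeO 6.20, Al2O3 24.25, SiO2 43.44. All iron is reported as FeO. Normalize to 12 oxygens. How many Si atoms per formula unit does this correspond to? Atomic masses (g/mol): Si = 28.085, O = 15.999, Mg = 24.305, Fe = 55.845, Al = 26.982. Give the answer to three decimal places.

3.013 Si apfu

25.56 wt% MgO ÷ 40.304 g/mol = 0.63418 mol, giving 0.63418 Mg and 0.63418 O.
6.20 wt% FeO ÷ 71.844 g/mol = 0.08630 mol, giving 0.08630 Fe and 0.08630 O.
24.25 wt% Al2O3 ÷ 101.961 g/mol = 0.23784 mol, giving 0.47568 Al and 0.71352 O.
43.44 wt% SiO2 ÷ 60.083 g/mol = 0.72300 mol, giving 0.72300 Si and 1.44600 O.
Oxygen sums to 2.88000; scaling by 12/2.88000 = 4.16667 puts the formula on 12 O.
Si: 0.72300 × 4.16667 = 3.013 atoms per formula unit.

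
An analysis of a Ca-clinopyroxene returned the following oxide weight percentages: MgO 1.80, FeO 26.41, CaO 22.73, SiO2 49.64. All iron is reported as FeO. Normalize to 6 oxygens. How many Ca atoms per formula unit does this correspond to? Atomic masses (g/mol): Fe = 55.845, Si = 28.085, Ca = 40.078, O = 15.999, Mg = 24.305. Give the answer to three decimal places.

0.985 Ca apfu

1.80 wt% MgO ÷ 40.304 g/mol = 0.04466 mol, giving 0.04466 Mg and 0.04466 O.
26.41 wt% FeO ÷ 71.844 g/mol = 0.36760 mol, giving 0.36760 Fe and 0.36760 O.
22.73 wt% CaO ÷ 56.077 g/mol = 0.40534 mol, giving 0.40534 Ca and 0.40534 O.
49.64 wt% SiO2 ÷ 60.083 g/mol = 0.82619 mol, giving 0.82619 Si and 1.65238 O.
Oxygen sums to 2.46998; scaling by 6/2.46998 = 2.42917 puts the formula on 6 O.
Ca: 0.40534 × 2.42917 = 0.985 atoms per formula unit.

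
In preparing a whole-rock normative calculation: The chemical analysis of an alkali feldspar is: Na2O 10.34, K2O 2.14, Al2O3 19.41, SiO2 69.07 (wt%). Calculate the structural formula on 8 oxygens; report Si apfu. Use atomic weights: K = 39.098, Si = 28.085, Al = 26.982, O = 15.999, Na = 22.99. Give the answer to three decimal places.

3.006 Si apfu

10.34 wt% Na2O ÷ 61.979 g/mol = 0.16683 mol, giving 0.33366 Na and 0.16683 O.
2.14 wt% K2O ÷ 94.195 g/mol = 0.02272 mol, giving 0.04544 K and 0.02272 O.
19.41 wt% Al2O3 ÷ 101.961 g/mol = 0.19037 mol, giving 0.38074 Al and 0.57111 O.
69.07 wt% SiO2 ÷ 60.083 g/mol = 1.14958 mol, giving 1.14958 Si and 2.29916 O.
Oxygen sums to 3.05982; scaling by 8/3.05982 = 2.61453 puts the formula on 8 O.
Si: 1.14958 × 2.61453 = 3.006 atoms per formula unit.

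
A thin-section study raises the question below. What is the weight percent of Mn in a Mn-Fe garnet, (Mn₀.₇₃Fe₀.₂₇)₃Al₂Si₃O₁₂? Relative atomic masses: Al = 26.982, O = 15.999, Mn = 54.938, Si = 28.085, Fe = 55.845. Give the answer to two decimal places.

M((Mn₀.₇₃Fe₀.₂₇)₃Al₂Si₃O₁₂) = 495.756 g/mol.
Mn contributes 2.19 × 54.938 = 120.314 g per mole.
120.314/495.756 = 0.2427 → 24.27%.

24.27 wt%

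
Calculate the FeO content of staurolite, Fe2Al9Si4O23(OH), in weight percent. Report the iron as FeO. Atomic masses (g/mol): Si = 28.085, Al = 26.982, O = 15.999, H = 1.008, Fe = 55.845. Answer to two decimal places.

16.87 wt%

Molar mass of Fe2Al9Si4O23(OH) = 2×55.845 + 9×26.982 + 4×28.085 + 24×15.999 + 1×1.008 = 851.852 g/mol.
Each formula unit contains 2 Fe, equivalent to 2/1 = 2.0000 mol FeO.
M(FeO) = 1×55.845 + 1×15.999 = 71.844 g/mol.
Mass of FeO per formula unit = 2.0000 × 71.844 = 143.688 g.
FeO wt% = 143.688 / 851.852 × 100 = 16.87%.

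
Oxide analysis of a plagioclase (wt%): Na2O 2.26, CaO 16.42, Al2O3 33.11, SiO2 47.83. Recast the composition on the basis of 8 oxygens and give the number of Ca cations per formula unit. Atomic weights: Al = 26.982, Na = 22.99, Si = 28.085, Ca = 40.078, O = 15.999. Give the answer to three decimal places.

Na2O (M=61.979): mol = 0.03646; Na = 0.07292, O = 0.03646.
CaO (M=56.077): mol = 0.29281; Ca = 0.29281, O = 0.29281.
Al2O3 (M=101.961): mol = 0.32473; Al = 0.64946, O = 0.97419.
SiO2 (M=60.083): mol = 0.79607; Si = 0.79607, O = 1.59214.
ΣO = 2.89560; factor = 8/ΣO = 2.76281.
Ca apfu = 0.29281 × 2.76281 = 0.809.

0.809 Ca apfu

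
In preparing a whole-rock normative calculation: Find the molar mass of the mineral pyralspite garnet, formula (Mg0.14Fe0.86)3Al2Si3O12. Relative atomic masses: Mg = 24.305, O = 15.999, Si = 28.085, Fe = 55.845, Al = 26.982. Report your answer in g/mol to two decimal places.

Mg: 0.42 × 24.305 = 10.2081
Fe: 2.58 × 55.845 = 144.0801
Al: 2 × 26.982 = 53.9640
Si: 3 × 28.085 = 84.2550
O: 12 × 15.999 = 191.9880
Summing the contributions gives the formula mass.

484.50 g/mol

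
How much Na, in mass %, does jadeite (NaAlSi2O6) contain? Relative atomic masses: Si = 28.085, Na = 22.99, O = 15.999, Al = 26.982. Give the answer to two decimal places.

Formula mass = 1*22.99 + 1*26.982 + 2*28.085 + 6*15.999 = 202.136 g/mol, of which 22.990 g is Na.
So Na makes up 22.990/202.136 = 0.1137 of the mass, i.e. 11.37%.

11.37 mass %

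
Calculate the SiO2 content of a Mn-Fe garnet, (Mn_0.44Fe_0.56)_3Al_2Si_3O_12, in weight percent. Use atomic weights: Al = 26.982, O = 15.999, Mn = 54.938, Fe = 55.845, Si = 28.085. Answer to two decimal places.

M((Mn_0.44Fe_0.56)_3Al_2Si_3O_12) = 496.545 g/mol; M(SiO2) = 60.083 g/mol.
Moles SiO2 per formula unit = 3 Si ÷ 1 = 3.0000.
SiO2 fraction = (3.0000 × 60.083) / 496.545 = 180.249/496.545 = 0.3630.

36.30 wt%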